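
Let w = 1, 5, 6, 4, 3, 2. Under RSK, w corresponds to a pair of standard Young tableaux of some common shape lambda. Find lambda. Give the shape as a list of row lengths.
Row-insert each entry into an empty tableau.

After inserting 1: P = [[1]].
After inserting 5: P = [[1, 5]].
After inserting 6: P = [[1, 5, 6]].
After inserting 4: P = [[1, 4, 6], [5]].
After inserting 3: P = [[1, 3, 6], [4], [5]].
After inserting 2: P = [[1, 2, 6], [3], [4], [5]].

The final insertion tableau P = [[1, 2, 6], [3], [4], [5]] has shape [3, 1, 1, 1].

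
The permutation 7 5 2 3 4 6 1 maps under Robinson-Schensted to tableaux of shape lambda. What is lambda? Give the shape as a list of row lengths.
Row-insert each entry into an empty tableau.

After inserting 7: P = [[7]].
After inserting 5: P = [[5], [7]].
After inserting 2: P = [[2], [5], [7]].
After inserting 3: P = [[2, 3], [5], [7]].
After inserting 4: P = [[2, 3, 4], [5], [7]].
After inserting 6: P = [[2, 3, 4, 6], [5], [7]].
After inserting 1: P = [[1, 3, 4, 6], [2], [5], [7]].

The final insertion tableau P = [[1, 3, 4, 6], [2], [5], [7]] has shape [4, 1, 1, 1].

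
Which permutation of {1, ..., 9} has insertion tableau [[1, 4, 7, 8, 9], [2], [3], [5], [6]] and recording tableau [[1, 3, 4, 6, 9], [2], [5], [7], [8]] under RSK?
6 3 5 7 4 8 2 1 9

Reverse the RSK construction: for i from n down to 1, find the cell of Q containing i, remove the entry at that cell from P, and reverse-bump it up through P; the value ejected from row 1 is w(i).

Step i=9: Q has 9 at row 1, column 5; remove that cell from P, ejecting 9. So w(9) = 9. P is now [[1, 4, 7, 8], [2], [3], [5], [6]].
Step i=8: Q has 8 at row 5, column 1; remove 6 from row 5 of P and reverse-bump: 6 enters row 4 and ejects 5; 5 enters row 3 and ejects 3; 3 enters row 2 and ejects 2; 2 enters row 1 and ejects 1. So w(8) = 1. P is now [[2, 4, 7, 8], [3], [5], [6]].
Step i=7: Q has 7 at row 4, column 1; remove 6 from row 4 of P and reverse-bump: 6 enters row 3 and ejects 5; 5 enters row 2 and ejects 3; 3 enters row 1 and ejects 2. So w(7) = 2. P is now [[3, 4, 7, 8], [5], [6]].
Step i=6: Q has 6 at row 1, column 4; remove that cell from P, ejecting 8. So w(6) = 8. P is now [[3, 4, 7], [5], [6]].
Step i=5: Q has 5 at row 3, column 1; remove 6 from row 3 of P and reverse-bump: 6 enters row 2 and ejects 5; 5 enters row 1 and ejects 4. So w(5) = 4. P is now [[3, 5, 7], [6]].
Step i=4: Q has 4 at row 1, column 3; remove that cell from P, ejecting 7. So w(4) = 7. P is now [[3, 5], [6]].
Step i=3: Q has 3 at row 1, column 2; remove that cell from P, ejecting 5. So w(3) = 5. P is now [[3], [6]].
Step i=2: Q has 2 at row 2, column 1; remove 6 from row 2 of P and reverse-bump: 6 enters row 1 and ejects 3. So w(2) = 3. P is now [[6]].
Step i=1: Q has 1 at row 1, column 1; remove that cell from P, ejecting 6. So w(1) = 6. P is now [].

So w = 6 3 5 7 4 8 2 1 9.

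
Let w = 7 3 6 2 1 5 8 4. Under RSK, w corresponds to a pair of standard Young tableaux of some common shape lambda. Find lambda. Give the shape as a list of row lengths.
Row-insert each entry into an empty tableau.

After inserting 7: P = [[7]].
After inserting 3: P = [[3], [7]].
After inserting 6: P = [[3, 6], [7]].
After inserting 2: P = [[2, 6], [3], [7]].
After inserting 1: P = [[1, 6], [2], [3], [7]].
After inserting 5: P = [[1, 5], [2, 6], [3], [7]].
After inserting 8: P = [[1, 5, 8], [2, 6], [3], [7]].
After inserting 4: P = [[1, 4, 8], [2, 5], [3, 6], [7]].

The final insertion tableau P = [[1, 4, 8], [2, 5], [3, 6], [7]] has shape [3, 2, 2, 1].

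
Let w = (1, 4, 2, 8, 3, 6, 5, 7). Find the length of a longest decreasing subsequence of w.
3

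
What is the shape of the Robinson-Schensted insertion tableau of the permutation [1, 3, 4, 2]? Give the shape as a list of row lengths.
[3, 1]

Row-insert each entry into an empty tableau.

After inserting 1: P = [[1]].
After inserting 3: P = [[1, 3]].
After inserting 4: P = [[1, 3, 4]].
After inserting 2: P = [[1, 2, 4], [3]].

The final insertion tableau P = [[1, 2, 4], [3]] has shape [3, 1].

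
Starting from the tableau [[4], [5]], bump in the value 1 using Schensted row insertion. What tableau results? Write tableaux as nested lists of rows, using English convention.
In row 1, 1 replaces 4 (the leftmost entry greater than 1); 4 is bumped to row 2. In row 2, 4 replaces 5 (the leftmost entry greater than 4); 5 is bumped to row 3. 5 starts a new row 3. The new tableau is [[1], [4], [5]].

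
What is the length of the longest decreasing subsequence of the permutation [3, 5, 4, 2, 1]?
4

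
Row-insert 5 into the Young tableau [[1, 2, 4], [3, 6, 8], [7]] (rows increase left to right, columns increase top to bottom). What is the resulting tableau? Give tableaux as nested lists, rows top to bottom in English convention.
[[1, 2, 4, 5], [3, 6, 8], [7]]

5 is larger than every entry of row 1, so it is appended to row 1. The new tableau is [[1, 2, 4, 5], [3, 6, 8], [7]].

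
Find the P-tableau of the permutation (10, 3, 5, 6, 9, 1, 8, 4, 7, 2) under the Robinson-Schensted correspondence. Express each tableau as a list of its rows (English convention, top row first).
After inserting 10: P = [[10]].
After inserting 3: P = [[3], [10]].
After inserting 5: P = [[3, 5], [10]].
After inserting 6: P = [[3, 5, 6], [10]].
After inserting 9: P = [[3, 5, 6, 9], [10]].
After inserting 1: P = [[1, 5, 6, 9], [3], [10]].
After inserting 8: P = [[1, 5, 6, 8], [3, 9], [10]].
After inserting 4: P = [[1, 4, 6, 8], [3, 5], [9], [10]].
After inserting 7: P = [[1, 4, 6, 7], [3, 5, 8], [9], [10]].
After inserting 2: P = [[1, 2, 6, 7], [3, 4, 8], [5], [9], [10]].

So P = [[1, 2, 6, 7], [3, 4, 8], [5], [9], [10]].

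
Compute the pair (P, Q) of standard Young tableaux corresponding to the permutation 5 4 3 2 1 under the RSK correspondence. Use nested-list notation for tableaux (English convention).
Insert each entry of the permutation into P by Schensted row insertion, recording in Q the position of each new cell.

Insert 5: appended to row 1. P = [[5]], Q = [[1]].
Insert 4: 4 bumps 5 from row 1; 5 starts row 2. P = [[4], [5]], Q = [[1], [2]].
Insert 3: 3 bumps 4 from row 1; 4 bumps 5 from row 2; 5 starts row 3. P = [[3], [4], [5]], Q = [[1], [2], [3]].
Insert 2: 2 bumps 3 from row 1; 3 bumps 4 from row 2; 4 bumps 5 from row 3; 5 starts row 4. P = [[2], [3], [4], [5]], Q = [[1], [2], [3], [4]].
Insert 1: 1 bumps 2 from row 1; 2 bumps 3 from row 2; 3 bumps 4 from row 3; 4 bumps 5 from row 4; 5 starts row 5. P = [[1], [2], [3], [4], [5]], Q = [[1], [2], [3], [4], [5]].

So P = [[1], [2], [3], [4], [5]], Q = [[1], [2], [3], [4], [5]].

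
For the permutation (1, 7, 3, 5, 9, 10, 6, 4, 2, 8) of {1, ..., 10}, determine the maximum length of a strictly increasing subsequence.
5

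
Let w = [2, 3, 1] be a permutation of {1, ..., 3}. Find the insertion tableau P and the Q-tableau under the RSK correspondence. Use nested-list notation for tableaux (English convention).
Insert each entry of the permutation into P by Schensted row insertion, recording in Q the position of each new cell.

Insert 2: appended to row 1. P = [[2]], Q = [[1]].
Insert 3: appended to row 1. P = [[2, 3]], Q = [[1, 2]].
Insert 1: 1 bumps 2 from row 1; 2 starts row 2. P = [[1, 3], [2]], Q = [[1, 2], [3]].

So P = [[1, 3], [2]], Q = [[1, 2], [3]].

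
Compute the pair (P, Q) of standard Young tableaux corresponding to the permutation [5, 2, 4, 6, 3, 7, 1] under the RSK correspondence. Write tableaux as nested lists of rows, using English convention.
P = [[1, 3, 6, 7], [2], [4], [5]], Q = [[1, 3, 4, 6], [2], [5], [7]]

Insert each entry of the permutation into P by Schensted row insertion, recording in Q the position of each new cell.

Insert 5: appended to row 1. P = [[5]].
Insert 2: 2 bumps 5 from row 1; 5 starts row 2. P = [[2], [5]].
Insert 4: appended to row 1. P = [[2, 4], [5]].
Insert 6: appended to row 1. P = [[2, 4, 6], [5]].
Insert 3: 3 bumps 4 from row 1; 4 bumps 5 from row 2; 5 starts row 3. P = [[2, 3, 6], [4], [5]].
Insert 7: appended to row 1. P = [[2, 3, 6, 7], [4], [5]].
Insert 1: 1 bumps 2 from row 1; 2 bumps 4 from row 2; 4 bumps 5 from row 3; 5 starts row 4. P = [[1, 3, 6, 7], [2], [4], [5]].

So P = [[1, 3, 6, 7], [2], [4], [5]], Q = [[1, 3, 4, 6], [2], [5], [7]].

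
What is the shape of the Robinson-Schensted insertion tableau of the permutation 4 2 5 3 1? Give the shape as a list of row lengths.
[2, 2, 1]

Row-insert each entry into an empty tableau.

After inserting 4: P = [[4]].
After inserting 2: P = [[2], [4]].
After inserting 5: P = [[2, 5], [4]].
After inserting 3: P = [[2, 3], [4, 5]].
After inserting 1: P = [[1, 3], [2, 5], [4]].

The final insertion tableau P = [[1, 3], [2, 5], [4]] has shape [2, 2, 1].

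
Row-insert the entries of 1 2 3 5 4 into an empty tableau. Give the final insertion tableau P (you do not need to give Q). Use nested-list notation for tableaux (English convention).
P = [[1, 2, 3, 4], [5]]

After inserting 1: P = [[1]].
After inserting 2: P = [[1, 2]].
After inserting 3: P = [[1, 2, 3]].
After inserting 5: P = [[1, 2, 3, 5]].
After inserting 4: P = [[1, 2, 3, 4], [5]].

So P = [[1, 2, 3, 4], [5]].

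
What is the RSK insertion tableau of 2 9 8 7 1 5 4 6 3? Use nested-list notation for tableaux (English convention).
Insert 2: appended to row 1. P = [[2]].
Insert 9: appended to row 1. P = [[2, 9]].
Insert 8: 8 bumps 9 from row 1; 9 starts row 2. P = [[2, 8], [9]].
Insert 7: 7 bumps 8 from row 1; 8 bumps 9 from row 2; 9 starts row 3. P = [[2, 7], [8], [9]].
Insert 1: 1 bumps 2 from row 1; 2 bumps 8 from row 2; 8 bumps 9 from row 3; 9 starts row 4. P = [[1, 7], [2], [8], [9]].
Insert 5: 5 bumps 7 from row 1; 7 appends to row 2. P = [[1, 5], [2, 7], [8], [9]].
Insert 4: 4 bumps 5 from row 1; 5 bumps 7 from row 2; 7 bumps 8 from row 3; 8 bumps 9 from row 4; 9 starts row 5. P = [[1, 4], [2, 5], [7], [8], [9]].
Insert 6: appended to row 1. P = [[1, 4, 6], [2, 5], [7], [8], [9]].
Insert 3: 3 bumps 4 from row 1; 4 bumps 5 from row 2; 5 bumps 7 from row 3; 7 bumps 8 from row 4; 8 bumps 9 from row 5; 9 starts row 6. P = [[1, 3, 6], [2, 4], [5], [7], [8], [9]].

So P = [[1, 3, 6], [2, 4], [5], [7], [8], [9]].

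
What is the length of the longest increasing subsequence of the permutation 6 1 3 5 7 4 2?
4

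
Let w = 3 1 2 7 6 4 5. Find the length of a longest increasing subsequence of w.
4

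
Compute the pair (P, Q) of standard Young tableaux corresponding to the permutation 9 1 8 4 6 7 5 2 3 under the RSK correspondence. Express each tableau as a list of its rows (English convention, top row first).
Insert each entry of the permutation into P by Schensted row insertion, recording in Q the position of each new cell.

Insert 9: appended to row 1. P = [[9]], Q = [[1]].
Insert 1: 1 bumps 9 from row 1; 9 starts row 2. P = [[1], [9]], Q = [[1], [2]].
Insert 8: appended to row 1. P = [[1, 8], [9]], Q = [[1, 3], [2]].
Insert 4: 4 bumps 8 from row 1; 8 bumps 9 from row 2; 9 starts row 3. P = [[1, 4], [8], [9]], Q = [[1, 3], [2], [4]].
Insert 6: appended to row 1. P = [[1, 4, 6], [8], [9]], Q = [[1, 3, 5], [2], [4]].
Insert 7: appended to row 1. P = [[1, 4, 6, 7], [8], [9]], Q = [[1, 3, 5, 6], [2], [4]].
Insert 5: 5 bumps 6 from row 1; 6 bumps 8 from row 2; 8 bumps 9 from row 3; 9 starts row 4. P = [[1, 4, 5, 7], [6], [8], [9]], Q = [[1, 3, 5, 6], [2], [4], [7]].
Insert 2: 2 bumps 4 from row 1; 4 bumps 6 from row 2; 6 bumps 8 from row 3; 8 bumps 9 from row 4; 9 starts row 5. P = [[1, 2, 5, 7], [4], [6], [8], [9]], Q = [[1, 3, 5, 6], [2], [4], [7], [8]].
Insert 3: 3 bumps 5 from row 1; 5 appends to row 2. P = [[1, 2, 3, 7], [4, 5], [6], [8], [9]], Q = [[1, 3, 5, 6], [2, 9], [4], [7], [8]].

So P = [[1, 2, 3, 7], [4, 5], [6], [8], [9]], Q = [[1, 3, 5, 6], [2, 9], [4], [7], [8]].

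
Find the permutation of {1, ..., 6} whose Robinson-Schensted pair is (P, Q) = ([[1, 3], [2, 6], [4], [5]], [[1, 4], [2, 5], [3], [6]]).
Reverse the RSK construction: for i from n down to 1, find the cell of Q containing i, remove the entry at that cell from P, and reverse-bump it up through P; the value ejected from row 1 is w(i).

Step i=6: Q has 6 at row 4, column 1; remove 5 from row 4 of P and reverse-bump: 5 enters row 3 and ejects 4; 4 enters row 2 and ejects 2; 2 enters row 1 and ejects 1. So w(6) = 1. P is now [[2, 3], [4, 6], [5]].
Step i=5: Q has 5 at row 2, column 2; remove 6 from row 2 of P and reverse-bump: 6 enters row 1 and ejects 3. So w(5) = 3. P is now [[2, 6], [4], [5]].
Step i=4: Q has 4 at row 1, column 2; remove that cell from P, ejecting 6. So w(4) = 6. P is now [[2], [4], [5]].
Step i=3: Q has 3 at row 3, column 1; remove 5 from row 3 of P and reverse-bump: 5 enters row 2 and ejects 4; 4 enters row 1 and ejects 2. So w(3) = 2. P is now [[4], [5]].
Step i=2: Q has 2 at row 2, column 1; remove 5 from row 2 of P and reverse-bump: 5 enters row 1 and ejects 4. So w(2) = 4. P is now [[5]].
Step i=1: Q has 1 at row 1, column 1; remove that cell from P, ejecting 5. So w(1) = 5. P is now [].

So w = 5 4 2 6 3 1.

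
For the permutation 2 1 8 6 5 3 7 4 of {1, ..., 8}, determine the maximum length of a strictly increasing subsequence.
3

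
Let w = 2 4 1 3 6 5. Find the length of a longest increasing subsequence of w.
3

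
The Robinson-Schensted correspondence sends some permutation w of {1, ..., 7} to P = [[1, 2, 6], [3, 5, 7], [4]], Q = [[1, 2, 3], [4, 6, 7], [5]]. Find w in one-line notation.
Reverse RSK: for i = n, n-1, ..., 1, locate i in Q, remove the corresponding corner cell from P, and reverse-bump its entry up through P; the value ejected from row 1 is w(i).

So w = 4 5 7 3 1 2 6.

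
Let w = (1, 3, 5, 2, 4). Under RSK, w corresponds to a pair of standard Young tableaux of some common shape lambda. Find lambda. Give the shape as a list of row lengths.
Row-insert each entry into an empty tableau.

After inserting 1: P = [[1]].
After inserting 3: P = [[1, 3]].
After inserting 5: P = [[1, 3, 5]].
After inserting 2: P = [[1, 2, 5], [3]].
After inserting 4: P = [[1, 2, 4], [3, 5]].

The final insertion tableau P = [[1, 2, 4], [3, 5]] has shape [3, 2].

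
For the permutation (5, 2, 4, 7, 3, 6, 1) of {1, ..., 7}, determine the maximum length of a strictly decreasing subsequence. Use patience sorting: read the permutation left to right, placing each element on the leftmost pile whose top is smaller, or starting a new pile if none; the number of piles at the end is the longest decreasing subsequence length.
4

5: new pile. tops = [5]
2: new pile. tops = [5, 2]
4: onto pile 2 (replacing 2). tops = [5, 4]
7: onto pile 1 (replacing 5). tops = [7, 4]
3: new pile. tops = [7, 4, 3]
6: onto pile 2 (replacing 4). tops = [7, 6, 3]
1: new pile. tops = [7, 6, 3, 1]

4 piles, so the longest decreasing subsequence has length 4.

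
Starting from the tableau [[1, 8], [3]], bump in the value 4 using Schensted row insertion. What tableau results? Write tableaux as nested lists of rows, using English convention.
[[1, 4], [3, 8]]

In row 1, 4 replaces 8 (the leftmost entry greater than 4); 8 is bumped to row 2. 8 is appended to row 2. The new tableau is [[1, 4], [3, 8]].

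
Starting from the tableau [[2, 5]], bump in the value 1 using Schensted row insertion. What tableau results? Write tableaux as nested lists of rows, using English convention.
In row 1, 1 replaces 2 (the leftmost entry greater than 1); 2 is bumped to row 2. 2 starts a new row 2. The new tableau is [[1, 5], [2]].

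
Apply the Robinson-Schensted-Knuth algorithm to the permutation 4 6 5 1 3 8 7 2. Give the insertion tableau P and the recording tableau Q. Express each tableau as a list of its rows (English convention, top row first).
P = [[1, 2, 7], [3, 5, 8], [4], [6]], Q = [[1, 2, 6], [3, 5, 7], [4], [8]]

Insert each entry of the permutation into P by Schensted row insertion, recording in Q the position of each new cell.

After inserting 4: P = [[4]].
After inserting 6: P = [[4, 6]].
After inserting 5: P = [[4, 5], [6]].
After inserting 1: P = [[1, 5], [4], [6]].
After inserting 3: P = [[1, 3], [4, 5], [6]].
After inserting 8: P = [[1, 3, 8], [4, 5], [6]].
After inserting 7: P = [[1, 3, 7], [4, 5, 8], [6]].
After inserting 2: P = [[1, 2, 7], [3, 5, 8], [4], [6]].

So P = [[1, 2, 7], [3, 5, 8], [4], [6]], Q = [[1, 2, 6], [3, 5, 7], [4], [8]].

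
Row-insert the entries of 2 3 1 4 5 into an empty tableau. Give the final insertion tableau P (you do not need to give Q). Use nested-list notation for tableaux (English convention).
Insert 2: appended to row 1. P = [[2]].
Insert 3: appended to row 1. P = [[2, 3]].
Insert 1: 1 bumps 2 from row 1; 2 starts row 2. P = [[1, 3], [2]].
Insert 4: appended to row 1. P = [[1, 3, 4], [2]].
Insert 5: appended to row 1. P = [[1, 3, 4, 5], [2]].

So P = [[1, 3, 4, 5], [2]].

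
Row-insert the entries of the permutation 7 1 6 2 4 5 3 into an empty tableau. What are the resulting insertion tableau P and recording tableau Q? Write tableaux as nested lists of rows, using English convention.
Insert each entry of the permutation into P by Schensted row insertion, recording in Q the position of each new cell.

Insert 7: appended to row 1. P = [[7]].
Insert 1: 1 bumps 7 from row 1; 7 starts row 2. P = [[1], [7]].
Insert 6: appended to row 1. P = [[1, 6], [7]].
Insert 2: 2 bumps 6 from row 1; 6 bumps 7 from row 2; 7 starts row 3. P = [[1, 2], [6], [7]].
Insert 4: appended to row 1. P = [[1, 2, 4], [6], [7]].
Insert 5: appended to row 1. P = [[1, 2, 4, 5], [6], [7]].
Insert 3: 3 bumps 4 from row 1; 4 bumps 6 from row 2; 6 bumps 7 from row 3; 7 starts row 4. P = [[1, 2, 3, 5], [4], [6], [7]].

So P = [[1, 2, 3, 5], [4], [6], [7]], Q = [[1, 3, 5, 6], [2], [4], [7]].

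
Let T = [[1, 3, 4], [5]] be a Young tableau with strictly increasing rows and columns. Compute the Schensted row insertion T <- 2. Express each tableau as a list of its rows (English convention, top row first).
In row 1, 2 replaces 3 (the leftmost entry greater than 2); 3 is bumped to row 2. In row 2, 3 replaces 5 (the leftmost entry greater than 3); 5 is bumped to row 3. 5 starts a new row 3. The new tableau is [[1, 2, 4], [3], [5]].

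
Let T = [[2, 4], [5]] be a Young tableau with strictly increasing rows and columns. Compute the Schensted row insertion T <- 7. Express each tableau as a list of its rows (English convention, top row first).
7 is larger than every entry of row 1, so it is appended to row 1. The new tableau is [[2, 4, 7], [5]].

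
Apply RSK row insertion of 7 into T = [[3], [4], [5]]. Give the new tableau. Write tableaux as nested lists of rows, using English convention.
[[3, 7], [4], [5]]

7 is larger than every entry of row 1, so it is appended to row 1. The new tableau is [[3, 7], [4], [5]].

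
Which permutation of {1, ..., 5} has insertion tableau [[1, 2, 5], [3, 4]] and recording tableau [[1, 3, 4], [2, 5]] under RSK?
Reverse the RSK construction: for i from n down to 1, find the cell of Q containing i, remove the entry at that cell from P, and reverse-bump it up through P; the value ejected from row 1 is w(i).

Step i=5: Q has 5 at row 2, column 2; remove 4 from row 2 of P and reverse-bump: 4 enters row 1 and ejects 2. So w(5) = 2. P is now [[1, 4, 5], [3]].
Step i=4: Q has 4 at row 1, column 3; remove that cell from P, ejecting 5. So w(4) = 5. P is now [[1, 4], [3]].
Step i=3: Q has 3 at row 1, column 2; remove that cell from P, ejecting 4. So w(3) = 4. P is now [[1], [3]].
Step i=2: Q has 2 at row 2, column 1; remove 3 from row 2 of P and reverse-bump: 3 enters row 1 and ejects 1. So w(2) = 1. P is now [[3]].
Step i=1: Q has 1 at row 1, column 1; remove that cell from P, ejecting 3. So w(1) = 3. P is now [].

So w = 3 1 4 5 2.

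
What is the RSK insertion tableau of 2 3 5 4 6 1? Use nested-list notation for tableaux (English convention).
After inserting 2: P = [[2]].
After inserting 3: P = [[2, 3]].
After inserting 5: P = [[2, 3, 5]].
After inserting 4: P = [[2, 3, 4], [5]].
After inserting 6: P = [[2, 3, 4, 6], [5]].
After inserting 1: P = [[1, 3, 4, 6], [2], [5]].

So P = [[1, 3, 4, 6], [2], [5]].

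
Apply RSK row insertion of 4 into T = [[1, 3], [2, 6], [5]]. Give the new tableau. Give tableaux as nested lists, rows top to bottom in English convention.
[[1, 3, 4], [2, 6], [5]]

4 is larger than every entry of row 1, so it is appended to row 1. The new tableau is [[1, 3, 4], [2, 6], [5]].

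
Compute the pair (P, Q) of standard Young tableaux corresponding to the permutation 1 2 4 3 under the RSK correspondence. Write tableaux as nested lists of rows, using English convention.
Insert each entry of the permutation into P by Schensted row insertion, recording in Q the position of each new cell.

Insert 1: appended to row 1. P = [[1]].
Insert 2: appended to row 1. P = [[1, 2]].
Insert 4: appended to row 1. P = [[1, 2, 4]].
Insert 3: 3 bumps 4 from row 1; 4 starts row 2. P = [[1, 2, 3], [4]].

So P = [[1, 2, 3], [4]], Q = [[1, 2, 3], [4]].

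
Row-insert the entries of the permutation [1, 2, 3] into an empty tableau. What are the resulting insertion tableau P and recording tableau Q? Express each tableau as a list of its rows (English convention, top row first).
Insert each entry of the permutation into P by Schensted row insertion, recording in Q the position of each new cell.

Insert 1: appended to row 1. P = [[1]].
Insert 2: appended to row 1. P = [[1, 2]].
Insert 3: appended to row 1. P = [[1, 2, 3]].

So P = [[1, 2, 3]], Q = [[1, 2, 3]].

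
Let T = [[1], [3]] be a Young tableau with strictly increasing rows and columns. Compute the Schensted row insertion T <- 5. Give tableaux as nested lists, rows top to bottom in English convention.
5 is larger than every entry of row 1, so it is appended to row 1. The new tableau is [[1, 5], [3]].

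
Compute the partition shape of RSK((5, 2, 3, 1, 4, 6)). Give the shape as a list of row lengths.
[4, 1, 1]

Row-insert each entry into an empty tableau.

After inserting 5: P = [[5]].
After inserting 2: P = [[2], [5]].
After inserting 3: P = [[2, 3], [5]].
After inserting 1: P = [[1, 3], [2], [5]].
After inserting 4: P = [[1, 3, 4], [2], [5]].
After inserting 6: P = [[1, 3, 4, 6], [2], [5]].

The final insertion tableau P = [[1, 3, 4, 6], [2], [5]] has shape [4, 1, 1].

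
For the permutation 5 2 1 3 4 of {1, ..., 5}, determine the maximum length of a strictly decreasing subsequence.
3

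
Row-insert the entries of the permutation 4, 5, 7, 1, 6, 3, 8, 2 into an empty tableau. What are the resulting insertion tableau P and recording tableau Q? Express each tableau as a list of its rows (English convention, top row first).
P = [[1, 2, 6, 8], [3, 5], [4], [7]], Q = [[1, 2, 3, 7], [4, 5], [6], [8]]

Insert each entry of the permutation into P by Schensted row insertion, recording in Q the position of each new cell.

Insert 4: appended to row 1. P = [[4]], Q = [[1]].
Insert 5: appended to row 1. P = [[4, 5]], Q = [[1, 2]].
Insert 7: appended to row 1. P = [[4, 5, 7]], Q = [[1, 2, 3]].
Insert 1: 1 bumps 4 from row 1; 4 starts row 2. P = [[1, 5, 7], [4]], Q = [[1, 2, 3], [4]].
Insert 6: 6 bumps 7 from row 1; 7 appends to row 2. P = [[1, 5, 6], [4, 7]], Q = [[1, 2, 3], [4, 5]].
Insert 3: 3 bumps 5 from row 1; 5 bumps 7 from row 2; 7 starts row 3. P = [[1, 3, 6], [4, 5], [7]], Q = [[1, 2, 3], [4, 5], [6]].
Insert 8: appended to row 1. P = [[1, 3, 6, 8], [4, 5], [7]], Q = [[1, 2, 3, 7], [4, 5], [6]].
Insert 2: 2 bumps 3 from row 1; 3 bumps 4 from row 2; 4 bumps 7 from row 3; 7 starts row 4. P = [[1, 2, 6, 8], [3, 5], [4], [7]], Q = [[1, 2, 3, 7], [4, 5], [6], [8]].

So P = [[1, 2, 6, 8], [3, 5], [4], [7]], Q = [[1, 2, 3, 7], [4, 5], [6], [8]].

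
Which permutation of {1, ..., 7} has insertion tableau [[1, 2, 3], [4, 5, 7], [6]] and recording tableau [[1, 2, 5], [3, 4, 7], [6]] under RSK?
4 6 1 5 7 2 3

Reverse RSK: for i = n, n-1, ..., 1, locate i in Q, remove the corresponding corner cell from P, and reverse-bump its entry up through P; the value ejected from row 1 is w(i).

So w = 4 6 1 5 7 2 3.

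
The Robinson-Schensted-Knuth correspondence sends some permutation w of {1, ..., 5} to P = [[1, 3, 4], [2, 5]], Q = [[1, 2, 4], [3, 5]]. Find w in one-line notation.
2 3 1 5 4

Reverse the RSK construction: for i from n down to 1, find the cell of Q containing i, remove the entry at that cell from P, and reverse-bump it up through P; the value ejected from row 1 is w(i).

Step i=5: Q has 5 at row 2, column 2; remove 5 from row 2 of P and reverse-bump: 5 enters row 1 and ejects 4. So w(5) = 4. P is now [[1, 3, 5], [2]].
Step i=4: Q has 4 at row 1, column 3; remove that cell from P, ejecting 5. So w(4) = 5. P is now [[1, 3], [2]].
Step i=3: Q has 3 at row 2, column 1; remove 2 from row 2 of P and reverse-bump: 2 enters row 1 and ejects 1. So w(3) = 1. P is now [[2, 3]].
Step i=2: Q has 2 at row 1, column 2; remove that cell from P, ejecting 3. So w(2) = 3. P is now [[2]].
Step i=1: Q has 1 at row 1, column 1; remove that cell from P, ejecting 2. So w(1) = 2. P is now [].

So w = 2 3 1 5 4.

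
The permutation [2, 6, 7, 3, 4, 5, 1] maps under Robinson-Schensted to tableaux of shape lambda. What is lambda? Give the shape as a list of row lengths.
RSK row insertion gives P = [[1, 3, 4, 5], [2, 7], [6]], which has shape [4, 2, 1].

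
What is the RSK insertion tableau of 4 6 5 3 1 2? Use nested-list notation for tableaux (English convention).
Insert 4: appended to row 1. P = [[4]].
Insert 6: appended to row 1. P = [[4, 6]].
Insert 5: 5 bumps 6 from row 1; 6 starts row 2. P = [[4, 5], [6]].
Insert 3: 3 bumps 4 from row 1; 4 bumps 6 from row 2; 6 starts row 3. P = [[3, 5], [4], [6]].
Insert 1: 1 bumps 3 from row 1; 3 bumps 4 from row 2; 4 bumps 6 from row 3; 6 starts row 4. P = [[1, 5], [3], [4], [6]].
Insert 2: 2 bumps 5 from row 1; 5 appends to row 2. P = [[1, 2], [3, 5], [4], [6]].

So P = [[1, 2], [3, 5], [4], [6]].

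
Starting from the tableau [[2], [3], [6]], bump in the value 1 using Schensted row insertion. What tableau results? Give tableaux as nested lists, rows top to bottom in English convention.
In row 1, 1 replaces 2 (the leftmost entry greater than 1); 2 is bumped to row 2. In row 2, 2 replaces 3 (the leftmost entry greater than 2); 3 is bumped to row 3. In row 3, 3 replaces 6 (the leftmost entry greater than 3); 6 is bumped to row 4. 6 starts a new row 4. The new tableau is [[1], [2], [3], [6]].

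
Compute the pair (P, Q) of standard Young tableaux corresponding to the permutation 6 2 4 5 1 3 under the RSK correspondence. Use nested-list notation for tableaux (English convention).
P = [[1, 3, 5], [2, 4], [6]], Q = [[1, 3, 4], [2, 6], [5]]

Insert each entry of the permutation into P by Schensted row insertion, recording in Q the position of each new cell.

Insert 6: appended to row 1. P = [[6]].
Insert 2: 2 bumps 6 from row 1; 6 starts row 2. P = [[2], [6]].
Insert 4: appended to row 1. P = [[2, 4], [6]].
Insert 5: appended to row 1. P = [[2, 4, 5], [6]].
Insert 1: 1 bumps 2 from row 1; 2 bumps 6 from row 2; 6 starts row 3. P = [[1, 4, 5], [2], [6]].
Insert 3: 3 bumps 4 from row 1; 4 appends to row 2. P = [[1, 3, 5], [2, 4], [6]].

So P = [[1, 3, 5], [2, 4], [6]], Q = [[1, 3, 4], [2, 6], [5]].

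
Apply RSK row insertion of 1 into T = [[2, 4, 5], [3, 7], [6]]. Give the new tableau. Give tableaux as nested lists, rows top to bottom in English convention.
In row 1, 1 replaces 2 (the leftmost entry greater than 1); 2 is bumped to row 2. In row 2, 2 replaces 3 (the leftmost entry greater than 2); 3 is bumped to row 3. In row 3, 3 replaces 6 (the leftmost entry greater than 3); 6 is bumped to row 4. 6 starts a new row 4. The new tableau is [[1, 4, 5], [2, 7], [3], [6]].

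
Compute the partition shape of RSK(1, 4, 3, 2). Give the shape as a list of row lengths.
RSK row insertion gives P = [[1, 2], [3], [4]], which has shape [2, 1, 1].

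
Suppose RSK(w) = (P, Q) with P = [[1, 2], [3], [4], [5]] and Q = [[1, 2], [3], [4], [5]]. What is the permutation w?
Reverse RSK: for i = n, n-1, ..., 1, locate i in Q, remove the corresponding corner cell from P, and reverse-bump its entry up through P; the value ejected from row 1 is w(i).

So w = 1 5 4 3 2.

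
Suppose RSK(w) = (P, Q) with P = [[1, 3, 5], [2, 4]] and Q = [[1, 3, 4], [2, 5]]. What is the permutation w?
Reverse RSK: for i = n, n-1, ..., 1, locate i in Q, remove the corresponding corner cell from P, and reverse-bump its entry up through P; the value ejected from row 1 is w(i).

So w = 2 1 4 5 3.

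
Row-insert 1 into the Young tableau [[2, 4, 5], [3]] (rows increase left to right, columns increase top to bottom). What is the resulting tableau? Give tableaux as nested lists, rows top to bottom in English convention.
[[1, 4, 5], [2], [3]]

In row 1, 1 replaces 2 (the leftmost entry greater than 1); 2 is bumped to row 2. In row 2, 2 replaces 3 (the leftmost entry greater than 2); 3 is bumped to row 3. 3 starts a new row 3. The new tableau is [[1, 4, 5], [2], [3]].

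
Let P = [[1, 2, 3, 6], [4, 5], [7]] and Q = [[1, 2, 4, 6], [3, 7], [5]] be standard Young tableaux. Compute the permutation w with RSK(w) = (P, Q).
1 7 4 5 2 6 3

Reverse the RSK construction: for i from n down to 1, find the cell of Q containing i, remove the entry at that cell from P, and reverse-bump it up through P; the value ejected from row 1 is w(i).

Step i=7: Q has 7 at row 2, column 2; remove 5 from row 2 of P and reverse-bump: 5 enters row 1 and ejects 3. So w(7) = 3. P is now [[1, 2, 5, 6], [4], [7]].
Step i=6: Q has 6 at row 1, column 4; remove that cell from P, ejecting 6. So w(6) = 6. P is now [[1, 2, 5], [4], [7]].
Step i=5: Q has 5 at row 3, column 1; remove 7 from row 3 of P and reverse-bump: 7 enters row 2 and ejects 4; 4 enters row 1 and ejects 2. So w(5) = 2. P is now [[1, 4, 5], [7]].
Step i=4: Q has 4 at row 1, column 3; remove that cell from P, ejecting 5. So w(4) = 5. P is now [[1, 4], [7]].
Step i=3: Q has 3 at row 2, column 1; remove 7 from row 2 of P and reverse-bump: 7 enters row 1 and ejects 4. So w(3) = 4. P is now [[1, 7]].
Step i=2: Q has 2 at row 1, column 2; remove that cell from P, ejecting 7. So w(2) = 7. P is now [[1]].
Step i=1: Q has 1 at row 1, column 1; remove that cell from P, ejecting 1. So w(1) = 1. P is now [].

So w = 1 7 4 5 2 6 3.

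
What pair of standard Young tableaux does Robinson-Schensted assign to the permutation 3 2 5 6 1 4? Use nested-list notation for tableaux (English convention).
Insert each entry of the permutation into P by Schensted row insertion, recording in Q the position of each new cell.

Insert 3: appended to row 1. P = [[3]].
Insert 2: 2 bumps 3 from row 1; 3 starts row 2. P = [[2], [3]].
Insert 5: appended to row 1. P = [[2, 5], [3]].
Insert 6: appended to row 1. P = [[2, 5, 6], [3]].
Insert 1: 1 bumps 2 from row 1; 2 bumps 3 from row 2; 3 starts row 3. P = [[1, 5, 6], [2], [3]].
Insert 4: 4 bumps 5 from row 1; 5 appends to row 2. P = [[1, 4, 6], [2, 5], [3]].

So P = [[1, 4, 6], [2, 5], [3]], Q = [[1, 3, 4], [2, 6], [5]].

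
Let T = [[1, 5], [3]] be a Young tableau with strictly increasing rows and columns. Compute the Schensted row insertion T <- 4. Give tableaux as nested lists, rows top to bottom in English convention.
In row 1, 4 replaces 5 (the leftmost entry greater than 4); 5 is bumped to row 2. 5 is appended to row 2. The new tableau is [[1, 4], [3, 5]].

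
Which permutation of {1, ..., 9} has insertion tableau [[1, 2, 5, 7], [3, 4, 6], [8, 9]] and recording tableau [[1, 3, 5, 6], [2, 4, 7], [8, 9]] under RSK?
Reverse the RSK construction: for i from n down to 1, find the cell of Q containing i, remove the entry at that cell from P, and reverse-bump it up through P; the value ejected from row 1 is w(i).

Step i=9: Q has 9 at row 3, column 2; remove 9 from row 3 of P and reverse-bump: 9 enters row 2 and ejects 6; 6 enters row 1 and ejects 5. So w(9) = 5. P is now [[1, 2, 6, 7], [3, 4, 9], [8]].
Step i=8: Q has 8 at row 3, column 1; remove 8 from row 3 of P and reverse-bump: 8 enters row 2 and ejects 4; 4 enters row 1 and ejects 2. So w(8) = 2. P is now [[1, 4, 6, 7], [3, 8, 9]].
Step i=7: Q has 7 at row 2, column 3; remove 9 from row 2 of P and reverse-bump: 9 enters row 1 and ejects 7. So w(7) = 7. P is now [[1, 4, 6, 9], [3, 8]].
Step i=6: Q has 6 at row 1, column 4; remove that cell from P, ejecting 9. So w(6) = 9. P is now [[1, 4, 6], [3, 8]].
Step i=5: Q has 5 at row 1, column 3; remove that cell from P, ejecting 6. So w(5) = 6. P is now [[1, 4], [3, 8]].
Step i=4: Q has 4 at row 2, column 2; remove 8 from row 2 of P and reverse-bump: 8 enters row 1 and ejects 4. So w(4) = 4. P is now [[1, 8], [3]].
Step i=3: Q has 3 at row 1, column 2; remove that cell from P, ejecting 8. So w(3) = 8. P is now [[1], [3]].
Step i=2: Q has 2 at row 2, column 1; remove 3 from row 2 of P and reverse-bump: 3 enters row 1 and ejects 1. So w(2) = 1. P is now [[3]].
Step i=1: Q has 1 at row 1, column 1; remove that cell from P, ejecting 3. So w(1) = 3. P is now [].

So w = 3 1 8 4 6 9 7 2 5.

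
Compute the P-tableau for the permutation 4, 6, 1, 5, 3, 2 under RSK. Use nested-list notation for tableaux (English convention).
Insert 4: appended to row 1. P = [[4]].
Insert 6: appended to row 1. P = [[4, 6]].
Insert 1: 1 bumps 4 from row 1; 4 starts row 2. P = [[1, 6], [4]].
Insert 5: 5 bumps 6 from row 1; 6 appends to row 2. P = [[1, 5], [4, 6]].
Insert 3: 3 bumps 5 from row 1; 5 bumps 6 from row 2; 6 starts row 3. P = [[1, 3], [4, 5], [6]].
Insert 2: 2 bumps 3 from row 1; 3 bumps 4 from row 2; 4 bumps 6 from row 3; 6 starts row 4. P = [[1, 2], [3, 5], [4], [6]].

So P = [[1, 2], [3, 5], [4], [6]].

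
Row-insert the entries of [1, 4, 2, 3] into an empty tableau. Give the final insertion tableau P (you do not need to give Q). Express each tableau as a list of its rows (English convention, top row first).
Insert 1: appended to row 1. P = [[1]].
Insert 4: appended to row 1. P = [[1, 4]].
Insert 2: 2 bumps 4 from row 1; 4 starts row 2. P = [[1, 2], [4]].
Insert 3: appended to row 1. P = [[1, 2, 3], [4]].

So P = [[1, 2, 3], [4]].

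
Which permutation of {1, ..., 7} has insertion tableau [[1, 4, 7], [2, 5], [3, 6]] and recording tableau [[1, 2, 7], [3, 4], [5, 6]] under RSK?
Reverse the RSK construction: for i from n down to 1, find the cell of Q containing i, remove the entry at that cell from P, and reverse-bump it up through P; the value ejected from row 1 is w(i).

Step i=7: Q has 7 at row 1, column 3; remove that cell from P, ejecting 7. So w(7) = 7. P is now [[1, 4], [2, 5], [3, 6]].
Step i=6: Q has 6 at row 3, column 2; remove 6 from row 3 of P and reverse-bump: 6 enters row 2 and ejects 5; 5 enters row 1 and ejects 4. So w(6) = 4. P is now [[1, 5], [2, 6], [3]].
Step i=5: Q has 5 at row 3, column 1; remove 3 from row 3 of P and reverse-bump: 3 enters row 2 and ejects 2; 2 enters row 1 and ejects 1. So w(5) = 1. P is now [[2, 5], [3, 6]].
Step i=4: Q has 4 at row 2, column 2; remove 6 from row 2 of P and reverse-bump: 6 enters row 1 and ejects 5. So w(4) = 5. P is now [[2, 6], [3]].
Step i=3: Q has 3 at row 2, column 1; remove 3 from row 2 of P and reverse-bump: 3 enters row 1 and ejects 2. So w(3) = 2. P is now [[3, 6]].
Step i=2: Q has 2 at row 1, column 2; remove that cell from P, ejecting 6. So w(2) = 6. P is now [[3]].
Step i=1: Q has 1 at row 1, column 1; remove that cell from P, ejecting 3. So w(1) = 3. P is now [].

So w = 3 6 2 5 1 4 7.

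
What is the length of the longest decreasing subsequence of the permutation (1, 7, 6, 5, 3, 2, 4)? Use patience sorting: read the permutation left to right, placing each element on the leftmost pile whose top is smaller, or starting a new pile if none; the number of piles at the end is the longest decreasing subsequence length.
5

1: new pile. tops = [1]
7: onto pile 1 (replacing 1). tops = [7]
6: new pile. tops = [7, 6]
5: new pile. tops = [7, 6, 5]
3: new pile. tops = [7, 6, 5, 3]
2: new pile. tops = [7, 6, 5, 3, 2]
4: onto pile 4 (replacing 3). tops = [7, 6, 5, 4, 2]

5 piles, so the longest decreasing subsequence has length 5.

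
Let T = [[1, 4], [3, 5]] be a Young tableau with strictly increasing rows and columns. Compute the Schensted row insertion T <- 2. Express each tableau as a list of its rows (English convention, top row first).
In row 1, 2 replaces 4 (the leftmost entry greater than 2); 4 is bumped to row 2. In row 2, 4 replaces 5 (the leftmost entry greater than 4); 5 is bumped to row 3. 5 starts a new row 3. The new tableau is [[1, 2], [3, 4], [5]].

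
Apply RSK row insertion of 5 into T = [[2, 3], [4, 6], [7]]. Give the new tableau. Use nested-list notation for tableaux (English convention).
5 is larger than every entry of row 1, so it is appended to row 1. The new tableau is [[2, 3, 5], [4, 6], [7]].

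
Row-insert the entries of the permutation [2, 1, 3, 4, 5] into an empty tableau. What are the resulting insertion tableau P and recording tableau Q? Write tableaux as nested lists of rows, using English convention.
Insert each entry of the permutation into P by Schensted row insertion, recording in Q the position of each new cell.

After inserting 2: P = [[2]].
After inserting 1: P = [[1], [2]].
After inserting 3: P = [[1, 3], [2]].
After inserting 4: P = [[1, 3, 4], [2]].
After inserting 5: P = [[1, 3, 4, 5], [2]].

So P = [[1, 3, 4, 5], [2]], Q = [[1, 3, 4, 5], [2]].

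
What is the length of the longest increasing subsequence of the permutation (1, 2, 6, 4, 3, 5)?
4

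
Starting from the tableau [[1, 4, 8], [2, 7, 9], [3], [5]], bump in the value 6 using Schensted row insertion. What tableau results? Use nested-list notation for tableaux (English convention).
[[1, 4, 6], [2, 7, 8], [3, 9], [5]]

In row 1, 6 replaces 8 (the leftmost entry greater than 6); 8 is bumped to row 2. In row 2, 8 replaces 9 (the leftmost entry greater than 8); 9 is bumped to row 3. 9 is appended to row 3. The new tableau is [[1, 4, 6], [2, 7, 8], [3, 9], [5]].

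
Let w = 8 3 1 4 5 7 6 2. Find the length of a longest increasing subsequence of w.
4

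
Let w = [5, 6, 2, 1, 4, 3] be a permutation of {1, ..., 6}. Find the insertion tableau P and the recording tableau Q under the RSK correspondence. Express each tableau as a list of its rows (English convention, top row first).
Insert each entry of the permutation into P by Schensted row insertion, recording in Q the position of each new cell.

Insert 5: appended to row 1. P = [[5]].
Insert 6: appended to row 1. P = [[5, 6]].
Insert 2: 2 bumps 5 from row 1; 5 starts row 2. P = [[2, 6], [5]].
Insert 1: 1 bumps 2 from row 1; 2 bumps 5 from row 2; 5 starts row 3. P = [[1, 6], [2], [5]].
Insert 4: 4 bumps 6 from row 1; 6 appends to row 2. P = [[1, 4], [2, 6], [5]].
Insert 3: 3 bumps 4 from row 1; 4 bumps 6 from row 2; 6 appends to row 3. P = [[1, 3], [2, 4], [5, 6]].

So P = [[1, 3], [2, 4], [5, 6]], Q = [[1, 2], [3, 5], [4, 6]].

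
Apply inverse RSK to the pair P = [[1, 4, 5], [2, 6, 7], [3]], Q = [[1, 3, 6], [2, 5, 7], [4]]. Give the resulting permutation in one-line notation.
Reverse the RSK construction: for i from n down to 1, find the cell of Q containing i, remove the entry at that cell from P, and reverse-bump it up through P; the value ejected from row 1 is w(i).

Step i=7: Q has 7 at row 2, column 3; remove 7 from row 2 of P and reverse-bump: 7 enters row 1 and ejects 5. So w(7) = 5. P is now [[1, 4, 7], [2, 6], [3]].
Step i=6: Q has 6 at row 1, column 3; remove that cell from P, ejecting 7. So w(6) = 7. P is now [[1, 4], [2, 6], [3]].
Step i=5: Q has 5 at row 2, column 2; remove 6 from row 2 of P and reverse-bump: 6 enters row 1 and ejects 4. So w(5) = 4. P is now [[1, 6], [2], [3]].
Step i=4: Q has 4 at row 3, column 1; remove 3 from row 3 of P and reverse-bump: 3 enters row 2 and ejects 2; 2 enters row 1 and ejects 1. So w(4) = 1. P is now [[2, 6], [3]].
Step i=3: Q has 3 at row 1, column 2; remove that cell from P, ejecting 6. So w(3) = 6. P is now [[2], [3]].
Step i=2: Q has 2 at row 2, column 1; remove 3 from row 2 of P and reverse-bump: 3 enters row 1 and ejects 2. So w(2) = 2. P is now [[3]].
Step i=1: Q has 1 at row 1, column 1; remove that cell from P, ejecting 3. So w(1) = 3. P is now [].

So w = 3 2 6 1 4 7 5.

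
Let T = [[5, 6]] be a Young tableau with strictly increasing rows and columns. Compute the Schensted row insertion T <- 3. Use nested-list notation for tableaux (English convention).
In row 1, 3 replaces 5 (the leftmost entry greater than 3); 5 is bumped to row 2. 5 starts a new row 2. The new tableau is [[3, 6], [5]].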